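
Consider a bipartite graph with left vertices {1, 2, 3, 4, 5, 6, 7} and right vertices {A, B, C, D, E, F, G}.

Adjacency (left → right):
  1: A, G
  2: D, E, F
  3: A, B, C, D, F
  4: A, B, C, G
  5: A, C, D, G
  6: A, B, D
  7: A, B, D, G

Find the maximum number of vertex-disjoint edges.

One maximum matching: 1–A, 2–E, 3–F, 4–C, 5–G, 6–D, 7–B.
All 7 left vertices are matched, so no larger matching exists.

7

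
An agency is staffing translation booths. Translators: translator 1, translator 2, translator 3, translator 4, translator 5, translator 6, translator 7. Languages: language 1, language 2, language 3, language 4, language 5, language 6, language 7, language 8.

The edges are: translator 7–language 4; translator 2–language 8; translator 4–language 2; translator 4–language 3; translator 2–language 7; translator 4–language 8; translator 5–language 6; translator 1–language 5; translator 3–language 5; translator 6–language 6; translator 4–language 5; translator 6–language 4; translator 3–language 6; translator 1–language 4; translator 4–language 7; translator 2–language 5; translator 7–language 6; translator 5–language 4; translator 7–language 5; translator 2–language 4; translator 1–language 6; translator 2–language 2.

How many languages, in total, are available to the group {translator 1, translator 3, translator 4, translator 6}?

7

The union of neighbours of {translator 1, translator 3, translator 4, translator 6} is {language 2, language 3, language 4, language 5, language 6, language 7, language 8}, which has 7 elements.
Since |N(S)| = 7 ≥ |S| = 4, Hall's condition holds for this subset.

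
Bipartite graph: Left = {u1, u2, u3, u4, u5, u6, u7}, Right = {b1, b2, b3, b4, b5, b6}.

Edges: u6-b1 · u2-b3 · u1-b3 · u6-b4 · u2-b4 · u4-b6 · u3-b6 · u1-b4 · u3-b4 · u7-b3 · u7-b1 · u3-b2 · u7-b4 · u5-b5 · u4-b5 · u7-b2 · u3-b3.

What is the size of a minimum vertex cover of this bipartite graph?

6

{b1, b2, b3, b4, b5, b6} is a vertex cover of size 6: every edge has an endpoint in this set.
No smaller cover exists because u1–b4, u2–b3, u3–b2, u4–b6, u5–b5, u6–b1 is a matching of size 6, and a cover must include an endpoint of each of these disjoint edges (König's theorem).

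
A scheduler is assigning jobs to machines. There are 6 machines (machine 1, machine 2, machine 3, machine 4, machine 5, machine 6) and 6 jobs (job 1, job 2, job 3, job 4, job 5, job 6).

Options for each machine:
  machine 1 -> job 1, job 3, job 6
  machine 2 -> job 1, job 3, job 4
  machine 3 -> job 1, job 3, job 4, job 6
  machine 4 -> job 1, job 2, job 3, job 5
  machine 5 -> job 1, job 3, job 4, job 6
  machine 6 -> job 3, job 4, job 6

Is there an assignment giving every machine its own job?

No

The set {machine 1, machine 2, machine 3, machine 5, machine 6} has only 4 neighbours ({job 1, job 3, job 4, job 6}), so by Hall's theorem at most 5 of the 6 machines can be matched.
Hence no matching covers every machine.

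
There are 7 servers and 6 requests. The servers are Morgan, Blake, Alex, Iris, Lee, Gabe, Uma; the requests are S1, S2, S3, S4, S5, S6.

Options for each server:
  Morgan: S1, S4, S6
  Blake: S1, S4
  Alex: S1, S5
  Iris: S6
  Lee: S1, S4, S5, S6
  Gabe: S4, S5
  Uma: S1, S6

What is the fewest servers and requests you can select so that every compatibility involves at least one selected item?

The 4 edges Morgan–S4, Blake–S1, Alex–S5, Iris–S6 form a matching, so any vertex cover needs at least 4 vertices (one per matched edge).
Conversely {S1, S4, S5, S6} meets every edge and has exactly 4 vertices, so 4 is optimal.

4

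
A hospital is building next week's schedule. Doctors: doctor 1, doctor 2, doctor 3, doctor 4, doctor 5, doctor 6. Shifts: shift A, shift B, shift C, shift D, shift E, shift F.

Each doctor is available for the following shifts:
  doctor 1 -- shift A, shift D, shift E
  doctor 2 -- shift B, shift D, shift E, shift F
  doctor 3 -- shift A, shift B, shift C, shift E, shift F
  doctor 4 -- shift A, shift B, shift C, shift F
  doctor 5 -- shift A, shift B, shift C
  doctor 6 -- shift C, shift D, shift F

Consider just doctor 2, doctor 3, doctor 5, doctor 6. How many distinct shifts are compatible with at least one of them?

6

The union of neighbours of {doctor 2, doctor 3, doctor 5, doctor 6} is {shift A, shift B, shift C, shift D, shift E, shift F}, which has 6 elements.
Since |N(S)| = 6 ≥ |S| = 4, Hall's condition holds for this subset.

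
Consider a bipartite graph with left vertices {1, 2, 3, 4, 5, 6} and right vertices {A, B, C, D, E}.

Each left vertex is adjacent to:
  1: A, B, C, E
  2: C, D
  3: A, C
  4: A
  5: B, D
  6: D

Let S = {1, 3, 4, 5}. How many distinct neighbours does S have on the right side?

5

The union of neighbours of {1, 3, 4, 5} is {A, B, C, D, E}, which has 5 elements.
Since |N(S)| = 5 ≥ |S| = 4, Hall's condition holds for this subset.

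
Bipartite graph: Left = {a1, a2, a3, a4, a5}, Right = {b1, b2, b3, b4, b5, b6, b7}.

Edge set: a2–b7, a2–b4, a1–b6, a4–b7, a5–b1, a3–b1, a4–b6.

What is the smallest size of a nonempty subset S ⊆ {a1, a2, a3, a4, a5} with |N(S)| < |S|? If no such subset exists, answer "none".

2

Take S = {a3, a5}. Its neighbourhood is {b1}, so |N(S)| = 1 < |S| = 2.
No single vertex violates Hall's condition since each has at least one neighbour, so 2 is the minimum.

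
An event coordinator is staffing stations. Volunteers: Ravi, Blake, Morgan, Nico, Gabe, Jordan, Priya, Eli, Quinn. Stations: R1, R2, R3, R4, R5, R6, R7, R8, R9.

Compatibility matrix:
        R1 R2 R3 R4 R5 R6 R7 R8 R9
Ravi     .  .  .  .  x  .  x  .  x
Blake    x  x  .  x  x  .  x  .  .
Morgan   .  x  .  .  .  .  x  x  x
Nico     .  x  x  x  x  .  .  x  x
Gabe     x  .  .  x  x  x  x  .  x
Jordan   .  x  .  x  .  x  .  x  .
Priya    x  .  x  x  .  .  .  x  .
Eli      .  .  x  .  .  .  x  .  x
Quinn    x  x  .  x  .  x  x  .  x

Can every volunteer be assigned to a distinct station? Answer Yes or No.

A valid assignment of size 9: Ravi→R5, Blake→R4, Morgan→R7, Nico→R2, Gabe→R6, Jordan→R8, Priya→R1, Eli→R3, Quinn→R9.
Every volunteer is matched, so this is a perfect matching.

Yes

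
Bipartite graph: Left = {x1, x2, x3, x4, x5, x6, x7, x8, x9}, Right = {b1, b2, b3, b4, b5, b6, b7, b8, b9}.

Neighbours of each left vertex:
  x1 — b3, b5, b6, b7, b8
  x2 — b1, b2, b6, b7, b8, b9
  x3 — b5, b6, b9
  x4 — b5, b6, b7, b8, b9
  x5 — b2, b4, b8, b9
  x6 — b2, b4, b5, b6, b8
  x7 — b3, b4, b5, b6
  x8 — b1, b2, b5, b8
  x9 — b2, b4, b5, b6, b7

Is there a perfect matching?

Yes

A valid assignment of size 9: x1-b6, x2-b1, x3-b9, x4-b5, x5-b2, x6-b4, x7-b3, x8-b8, x9-b7.
Every left vertex is matched, so this is a perfect matching.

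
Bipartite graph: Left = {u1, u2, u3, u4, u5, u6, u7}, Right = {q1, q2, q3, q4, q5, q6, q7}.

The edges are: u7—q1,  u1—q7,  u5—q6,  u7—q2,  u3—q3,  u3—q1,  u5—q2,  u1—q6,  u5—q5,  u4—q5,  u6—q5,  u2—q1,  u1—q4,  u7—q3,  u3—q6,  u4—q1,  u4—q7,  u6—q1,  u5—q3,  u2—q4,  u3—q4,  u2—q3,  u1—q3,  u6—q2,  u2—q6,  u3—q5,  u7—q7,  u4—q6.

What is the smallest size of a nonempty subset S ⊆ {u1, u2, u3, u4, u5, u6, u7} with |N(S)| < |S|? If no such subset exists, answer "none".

A matching saturating every left vertex exists, for instance u1→q4, u2→q3, u3→q1, u4→q7, u5→q6, u6→q5, u7→q2.
By Hall's marriage theorem, this means |N(S)| ≥ |S| for every subset S, so no violating subset exists.

none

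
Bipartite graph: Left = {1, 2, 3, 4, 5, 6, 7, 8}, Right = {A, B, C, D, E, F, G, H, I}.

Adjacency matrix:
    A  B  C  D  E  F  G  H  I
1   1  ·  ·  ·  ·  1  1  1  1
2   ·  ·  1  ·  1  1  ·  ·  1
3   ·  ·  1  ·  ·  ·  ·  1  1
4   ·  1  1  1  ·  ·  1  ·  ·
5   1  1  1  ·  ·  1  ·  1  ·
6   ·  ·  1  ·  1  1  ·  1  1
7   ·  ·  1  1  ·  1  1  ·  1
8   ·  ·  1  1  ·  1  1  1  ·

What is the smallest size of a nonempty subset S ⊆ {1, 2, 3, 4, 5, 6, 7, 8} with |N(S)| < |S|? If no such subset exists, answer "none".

none

A matching saturating every left vertex exists, for instance 1→I, 2→C, 3→H, 4→B, 5→A, 6→E, 7→F, 8→G.
By Hall's marriage theorem, this means |N(S)| ≥ |S| for every subset S, so no violating subset exists.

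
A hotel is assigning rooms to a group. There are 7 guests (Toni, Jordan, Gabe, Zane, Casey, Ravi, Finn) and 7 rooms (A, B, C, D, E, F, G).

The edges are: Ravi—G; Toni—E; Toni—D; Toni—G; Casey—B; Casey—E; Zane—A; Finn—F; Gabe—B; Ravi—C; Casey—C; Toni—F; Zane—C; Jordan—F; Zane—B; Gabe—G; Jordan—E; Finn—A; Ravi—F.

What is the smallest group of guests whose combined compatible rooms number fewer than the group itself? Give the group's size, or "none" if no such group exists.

A matching saturating every guest exists, for instance Toni→D, Jordan→E, Gabe→G, Zane→A, Casey→B, Ravi→C, Finn→F.
By Hall's marriage theorem, this means |N(S)| ≥ |S| for every subset S, so no violating subset exists.

none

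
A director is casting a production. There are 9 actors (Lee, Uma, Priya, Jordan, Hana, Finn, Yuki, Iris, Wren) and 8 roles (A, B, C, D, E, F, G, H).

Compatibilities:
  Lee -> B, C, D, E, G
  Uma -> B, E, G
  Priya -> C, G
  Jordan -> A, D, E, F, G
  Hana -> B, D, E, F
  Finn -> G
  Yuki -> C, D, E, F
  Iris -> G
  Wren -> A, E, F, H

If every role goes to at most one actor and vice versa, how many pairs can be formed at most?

For example, pair Lee→D, Uma→B, Priya→C, Jordan→A, Hana→F, Finn→G, Yuki→E, Wren→H.
The set {Finn, Iris} has only 1 neighbour ({G}), so by Hall's theorem at most 8 of the 9 actors can be matched.

8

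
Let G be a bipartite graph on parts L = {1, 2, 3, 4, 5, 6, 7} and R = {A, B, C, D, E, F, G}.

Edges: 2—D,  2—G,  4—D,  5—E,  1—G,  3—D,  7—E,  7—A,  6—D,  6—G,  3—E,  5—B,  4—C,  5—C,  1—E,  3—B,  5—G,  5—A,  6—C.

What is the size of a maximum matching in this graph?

For example, pair 1-E, 2-D, 3-B, 4-C, 5-A, 6-G.
The set {1, 2, 3, 4, 5, 6, 7} has only 6 neighbours ({A, B, C, D, E, G}), so by Hall's theorem at most 6 of the 7 left vertices can be matched.

6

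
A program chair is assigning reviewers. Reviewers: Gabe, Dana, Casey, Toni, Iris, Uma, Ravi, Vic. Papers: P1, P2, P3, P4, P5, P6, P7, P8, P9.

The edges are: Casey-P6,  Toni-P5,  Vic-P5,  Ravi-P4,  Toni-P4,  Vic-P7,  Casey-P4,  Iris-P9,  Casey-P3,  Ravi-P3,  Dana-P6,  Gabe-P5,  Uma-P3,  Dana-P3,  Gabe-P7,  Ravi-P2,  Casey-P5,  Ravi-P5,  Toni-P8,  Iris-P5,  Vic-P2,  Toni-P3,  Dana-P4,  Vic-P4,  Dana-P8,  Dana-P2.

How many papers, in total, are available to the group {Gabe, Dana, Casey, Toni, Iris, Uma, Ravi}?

8

The union of neighbours of {Gabe, Dana, Casey, Toni, Iris, Uma, Ravi} is {P2, P3, P4, P5, P6, P7, P8, P9}, which has 8 elements.
Since |N(S)| = 8 ≥ |S| = 7, Hall's condition holds for this subset.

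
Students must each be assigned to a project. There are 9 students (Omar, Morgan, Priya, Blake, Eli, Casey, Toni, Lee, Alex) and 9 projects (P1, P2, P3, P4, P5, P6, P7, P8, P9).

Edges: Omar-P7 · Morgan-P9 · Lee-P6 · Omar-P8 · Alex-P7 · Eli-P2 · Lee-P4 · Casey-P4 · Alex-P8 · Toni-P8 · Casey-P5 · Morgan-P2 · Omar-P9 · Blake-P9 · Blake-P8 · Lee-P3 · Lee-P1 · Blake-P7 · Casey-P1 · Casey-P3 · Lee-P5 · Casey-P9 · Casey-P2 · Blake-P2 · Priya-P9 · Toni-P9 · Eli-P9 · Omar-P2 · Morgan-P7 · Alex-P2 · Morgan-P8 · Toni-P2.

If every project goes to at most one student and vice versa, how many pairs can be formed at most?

6

For example, pair Omar–P2, Morgan–P8, Priya–P9, Blake–P7, Casey–P3, Lee–P1.
The set {Omar, Morgan, Priya, Blake, Eli, Toni, Alex} has only 4 neighbours ({P2, P7, P8, P9}), so by Hall's theorem at most 6 of the 9 students can be matched.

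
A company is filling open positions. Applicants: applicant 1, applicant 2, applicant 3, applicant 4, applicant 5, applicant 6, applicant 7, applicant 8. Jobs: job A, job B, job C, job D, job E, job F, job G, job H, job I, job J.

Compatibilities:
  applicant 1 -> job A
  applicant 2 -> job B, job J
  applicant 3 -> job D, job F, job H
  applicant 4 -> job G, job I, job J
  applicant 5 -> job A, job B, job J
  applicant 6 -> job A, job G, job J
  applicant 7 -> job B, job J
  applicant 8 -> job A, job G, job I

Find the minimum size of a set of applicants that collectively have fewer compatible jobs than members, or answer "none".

Take S = {applicant 1, applicant 2, applicant 5, applicant 7}. Its neighbourhood is {job A, job B, job J}, so |N(S)| = 3 < |S| = 4.
Every subset of size less than 4 has at least as many neighbours as members, so 4 is the minimum.

4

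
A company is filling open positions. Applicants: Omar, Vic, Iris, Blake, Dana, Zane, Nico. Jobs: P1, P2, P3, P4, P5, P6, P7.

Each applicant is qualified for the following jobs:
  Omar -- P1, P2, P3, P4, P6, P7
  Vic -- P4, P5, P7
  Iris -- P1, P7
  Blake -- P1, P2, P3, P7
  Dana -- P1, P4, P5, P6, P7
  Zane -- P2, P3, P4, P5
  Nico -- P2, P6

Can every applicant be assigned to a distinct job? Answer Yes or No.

Yes

One maximum matching: Omar→P2, Vic→P5, Iris→P7, Blake→P3, Dana→P1, Zane→P4, Nico→P6.
Every applicant is matched, so this is a perfect matching.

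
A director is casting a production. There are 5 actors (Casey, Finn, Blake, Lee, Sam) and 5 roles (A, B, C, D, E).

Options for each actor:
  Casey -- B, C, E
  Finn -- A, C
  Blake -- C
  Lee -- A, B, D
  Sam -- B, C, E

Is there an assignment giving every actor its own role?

Yes

A valid assignment of size 5: Casey-E, Finn-A, Blake-C, Lee-D, Sam-B.
Every actor is matched, so this is a perfect matching.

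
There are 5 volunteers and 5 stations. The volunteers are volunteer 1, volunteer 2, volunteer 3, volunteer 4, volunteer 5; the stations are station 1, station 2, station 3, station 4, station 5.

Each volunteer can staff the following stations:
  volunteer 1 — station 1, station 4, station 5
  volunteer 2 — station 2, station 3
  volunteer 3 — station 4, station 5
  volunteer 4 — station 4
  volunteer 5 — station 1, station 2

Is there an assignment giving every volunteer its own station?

One maximum matching: volunteer 1→station 1, volunteer 2→station 3, volunteer 3→station 5, volunteer 4→station 4, volunteer 5→station 2.
All 5 volunteers are covered.

Yes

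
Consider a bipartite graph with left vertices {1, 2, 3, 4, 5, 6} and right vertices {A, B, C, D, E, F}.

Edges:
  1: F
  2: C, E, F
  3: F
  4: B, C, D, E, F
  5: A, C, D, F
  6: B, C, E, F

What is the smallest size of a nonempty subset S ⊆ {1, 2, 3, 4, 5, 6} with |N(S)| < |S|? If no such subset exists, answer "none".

2

Take S = {1, 3}. Its neighbourhood is {F}, so |N(S)| = 1 < |S| = 2.
No single vertex violates Hall's condition since each has at least one neighbour, so 2 is the minimum.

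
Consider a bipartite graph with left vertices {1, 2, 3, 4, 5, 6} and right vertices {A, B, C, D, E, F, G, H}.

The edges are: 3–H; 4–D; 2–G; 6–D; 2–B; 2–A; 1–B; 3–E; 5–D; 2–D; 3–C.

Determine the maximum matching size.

4

One maximum matching: 1→B, 2→G, 3→E, 4→D.
The set {4, 5, 6} has only 1 neighbour ({D}), so by Hall's theorem at most 4 of the 6 left vertices can be matched.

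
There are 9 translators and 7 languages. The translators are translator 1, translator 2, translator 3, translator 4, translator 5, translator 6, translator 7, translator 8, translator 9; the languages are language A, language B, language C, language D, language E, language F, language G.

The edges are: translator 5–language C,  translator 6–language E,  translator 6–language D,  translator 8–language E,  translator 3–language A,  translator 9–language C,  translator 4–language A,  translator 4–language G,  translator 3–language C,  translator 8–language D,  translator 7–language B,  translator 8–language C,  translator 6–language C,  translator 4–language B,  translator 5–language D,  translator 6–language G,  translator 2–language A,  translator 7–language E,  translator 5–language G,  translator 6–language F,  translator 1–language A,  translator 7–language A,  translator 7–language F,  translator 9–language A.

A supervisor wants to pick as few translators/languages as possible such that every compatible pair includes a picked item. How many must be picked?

A maximum matching has 7 edges (e.g. translator 1–language A, translator 3–language C, translator 4–language B, translator 5–language G, translator 6–language F, translator 7–language E, translator 8–language D).
By König's theorem the minimum vertex cover has the same size. One such cover is {translator 4, translator 5, translator 6, translator 7, translator 8, language A, language C}.

7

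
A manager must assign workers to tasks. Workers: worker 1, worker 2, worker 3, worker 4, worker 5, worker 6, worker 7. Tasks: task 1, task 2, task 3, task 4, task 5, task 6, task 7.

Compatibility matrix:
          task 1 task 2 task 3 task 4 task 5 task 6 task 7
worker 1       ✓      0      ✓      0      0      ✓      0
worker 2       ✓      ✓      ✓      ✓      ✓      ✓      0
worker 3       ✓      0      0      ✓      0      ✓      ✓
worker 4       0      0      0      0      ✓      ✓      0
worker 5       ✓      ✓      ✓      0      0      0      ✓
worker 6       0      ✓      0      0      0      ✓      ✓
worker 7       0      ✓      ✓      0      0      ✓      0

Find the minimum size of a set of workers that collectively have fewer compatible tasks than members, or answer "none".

A matching saturating every worker exists, for instance worker 1→task 6, worker 2→task 3, worker 3→task 4, worker 4→task 5, worker 5→task 1, worker 6→task 7, worker 7→task 2.
By Hall's marriage theorem, this means |N(S)| ≥ |S| for every subset S, so no violating subset exists.

none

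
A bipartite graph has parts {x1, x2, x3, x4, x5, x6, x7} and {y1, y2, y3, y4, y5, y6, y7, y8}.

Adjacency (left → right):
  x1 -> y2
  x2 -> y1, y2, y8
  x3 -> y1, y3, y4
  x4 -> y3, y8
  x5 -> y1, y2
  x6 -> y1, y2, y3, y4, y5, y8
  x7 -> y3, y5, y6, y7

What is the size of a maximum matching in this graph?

For example, pair x1-y2, x2-y8, x3-y4, x4-y3, x5-y1, x6-y5, x7-y6.
All 7 left vertices are matched, so no larger matching exists.

7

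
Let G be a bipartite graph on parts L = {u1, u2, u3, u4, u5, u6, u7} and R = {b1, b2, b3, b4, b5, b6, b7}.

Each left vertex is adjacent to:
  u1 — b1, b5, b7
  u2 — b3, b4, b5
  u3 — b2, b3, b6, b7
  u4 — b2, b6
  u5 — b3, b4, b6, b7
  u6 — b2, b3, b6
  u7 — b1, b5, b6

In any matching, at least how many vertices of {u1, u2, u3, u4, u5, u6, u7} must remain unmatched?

For example, pair u1-b1, u2-b4, u3-b7, u4-b2, u5-b6, u6-b3, u7-b5.
This saturates every left vertex, so 7 is the maximum.
That matches 7 of the 7, leaving 0 unmatched; no matching can do better.

0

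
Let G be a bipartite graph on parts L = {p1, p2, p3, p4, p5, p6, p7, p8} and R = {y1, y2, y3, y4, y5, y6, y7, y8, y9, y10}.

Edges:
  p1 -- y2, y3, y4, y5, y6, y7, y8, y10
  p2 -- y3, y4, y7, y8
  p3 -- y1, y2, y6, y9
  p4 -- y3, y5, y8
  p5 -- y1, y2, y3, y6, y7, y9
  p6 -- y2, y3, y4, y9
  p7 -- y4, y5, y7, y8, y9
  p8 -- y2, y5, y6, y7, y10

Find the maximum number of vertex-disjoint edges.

8

One maximum matching: p1-y4, p2-y3, p3-y1, p4-y8, p5-y6, p6-y2, p7-y9, p8-y7.
This saturates every left vertex, so 8 is the maximum.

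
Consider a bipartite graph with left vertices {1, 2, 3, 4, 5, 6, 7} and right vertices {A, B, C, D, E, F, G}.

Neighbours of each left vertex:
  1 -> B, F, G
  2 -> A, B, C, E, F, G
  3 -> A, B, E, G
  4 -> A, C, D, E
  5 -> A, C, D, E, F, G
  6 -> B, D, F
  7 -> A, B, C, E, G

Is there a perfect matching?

Yes

One maximum matching: 1-F, 2-E, 3-B, 4-C, 5-A, 6-D, 7-G.
All 7 left vertices are covered.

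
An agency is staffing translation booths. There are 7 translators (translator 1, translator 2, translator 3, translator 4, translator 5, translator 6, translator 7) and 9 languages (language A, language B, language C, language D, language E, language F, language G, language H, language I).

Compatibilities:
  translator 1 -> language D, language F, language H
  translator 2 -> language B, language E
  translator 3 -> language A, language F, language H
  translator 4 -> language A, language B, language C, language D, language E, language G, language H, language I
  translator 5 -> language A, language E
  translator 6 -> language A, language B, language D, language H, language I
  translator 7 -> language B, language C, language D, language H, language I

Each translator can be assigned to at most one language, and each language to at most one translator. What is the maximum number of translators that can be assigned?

7

A valid assignment of size 7: translator 1→language H, translator 2→language E, translator 3→language F, translator 4→language G, translator 5→language A, translator 6→language B, translator 7→language D.
This saturates every translator, so 7 is the maximum.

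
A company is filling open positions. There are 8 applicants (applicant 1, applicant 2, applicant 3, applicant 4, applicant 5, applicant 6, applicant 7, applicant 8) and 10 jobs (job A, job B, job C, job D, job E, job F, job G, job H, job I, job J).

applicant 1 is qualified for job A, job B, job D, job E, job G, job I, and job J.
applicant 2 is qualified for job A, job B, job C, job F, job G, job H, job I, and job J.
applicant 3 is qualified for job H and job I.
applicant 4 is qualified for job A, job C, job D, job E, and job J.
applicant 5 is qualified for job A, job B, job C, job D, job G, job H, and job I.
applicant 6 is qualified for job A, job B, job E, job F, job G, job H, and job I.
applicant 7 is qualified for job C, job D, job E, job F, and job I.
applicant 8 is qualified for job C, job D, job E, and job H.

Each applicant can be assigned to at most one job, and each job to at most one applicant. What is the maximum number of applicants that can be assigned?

8

For example, pair applicant 1-job G, applicant 2-job J, applicant 3-job I, applicant 4-job C, applicant 5-job B, applicant 6-job F, applicant 7-job D, applicant 8-job H.
All 8 applicants are matched, so no larger matching exists.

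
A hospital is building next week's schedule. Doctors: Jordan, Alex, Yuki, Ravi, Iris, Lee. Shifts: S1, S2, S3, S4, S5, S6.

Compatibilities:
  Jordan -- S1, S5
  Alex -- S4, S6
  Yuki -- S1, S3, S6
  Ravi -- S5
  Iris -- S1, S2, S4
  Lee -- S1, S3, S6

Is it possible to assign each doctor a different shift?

Yes

For example, pair Jordan→S1, Alex→S4, Yuki→S3, Ravi→S5, Iris→S2, Lee→S6.
Every doctor is matched, so this is a perfect matching.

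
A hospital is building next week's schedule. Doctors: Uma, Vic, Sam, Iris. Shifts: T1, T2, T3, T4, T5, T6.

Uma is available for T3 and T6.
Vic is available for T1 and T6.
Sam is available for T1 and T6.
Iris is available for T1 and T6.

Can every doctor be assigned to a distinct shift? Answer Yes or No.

No

The set {Vic, Sam, Iris} has only 2 neighbours ({T1, T6}), so by Hall's theorem at most 3 of the 4 doctors can be matched.
Hence no matching covers every doctor.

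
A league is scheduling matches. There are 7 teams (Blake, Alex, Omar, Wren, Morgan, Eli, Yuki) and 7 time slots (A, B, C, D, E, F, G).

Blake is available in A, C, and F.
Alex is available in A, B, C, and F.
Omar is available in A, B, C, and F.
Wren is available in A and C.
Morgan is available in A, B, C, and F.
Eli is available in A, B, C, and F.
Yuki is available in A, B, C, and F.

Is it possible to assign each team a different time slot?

The set {Blake, Alex, Omar, Wren, Morgan, Eli, Yuki} has only 4 neighbours ({A, B, C, F}), so by Hall's theorem at most 4 of the 7 teams can be matched.
Hence no matching covers every team.

No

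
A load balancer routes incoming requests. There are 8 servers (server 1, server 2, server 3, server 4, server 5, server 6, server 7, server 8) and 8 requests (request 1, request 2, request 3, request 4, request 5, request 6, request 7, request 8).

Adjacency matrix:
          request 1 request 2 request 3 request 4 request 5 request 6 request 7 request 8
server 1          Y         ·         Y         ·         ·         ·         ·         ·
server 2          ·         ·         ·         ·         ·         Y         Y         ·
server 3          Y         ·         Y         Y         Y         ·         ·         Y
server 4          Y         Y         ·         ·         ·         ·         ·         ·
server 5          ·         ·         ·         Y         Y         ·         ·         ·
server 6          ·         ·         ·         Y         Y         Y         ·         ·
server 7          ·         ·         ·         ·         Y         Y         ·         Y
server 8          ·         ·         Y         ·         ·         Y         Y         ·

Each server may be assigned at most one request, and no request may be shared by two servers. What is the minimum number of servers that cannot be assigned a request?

0

For example, pair server 1→request 1, server 2→request 6, server 3→request 3, server 4→request 2, server 5→request 4, server 6→request 5, server 7→request 8, server 8→request 7.
This saturates every server, so 8 is the maximum.
That matches 8 of the 8, leaving 0 unmatched; no matching can do better.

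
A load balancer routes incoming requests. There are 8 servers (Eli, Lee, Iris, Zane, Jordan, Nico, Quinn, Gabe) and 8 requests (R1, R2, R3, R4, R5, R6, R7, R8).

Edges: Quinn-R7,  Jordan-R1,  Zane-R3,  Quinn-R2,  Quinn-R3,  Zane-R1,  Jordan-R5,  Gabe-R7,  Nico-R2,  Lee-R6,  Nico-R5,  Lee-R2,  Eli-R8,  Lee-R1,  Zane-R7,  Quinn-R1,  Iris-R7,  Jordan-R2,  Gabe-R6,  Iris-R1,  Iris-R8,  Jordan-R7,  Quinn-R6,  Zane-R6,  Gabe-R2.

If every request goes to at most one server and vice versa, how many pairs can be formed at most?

7

For example, pair Eli-R8, Lee-R2, Iris-R1, Zane-R3, Jordan-R7, Nico-R5, Quinn-R6.
The set {Eli, Lee, Iris, Zane, Jordan, Nico, Quinn, Gabe} has only 7 neighbours ({R1, R2, R3, R5, R6, R7, R8}), so by Hall's theorem at most 7 of the 8 servers can be matched.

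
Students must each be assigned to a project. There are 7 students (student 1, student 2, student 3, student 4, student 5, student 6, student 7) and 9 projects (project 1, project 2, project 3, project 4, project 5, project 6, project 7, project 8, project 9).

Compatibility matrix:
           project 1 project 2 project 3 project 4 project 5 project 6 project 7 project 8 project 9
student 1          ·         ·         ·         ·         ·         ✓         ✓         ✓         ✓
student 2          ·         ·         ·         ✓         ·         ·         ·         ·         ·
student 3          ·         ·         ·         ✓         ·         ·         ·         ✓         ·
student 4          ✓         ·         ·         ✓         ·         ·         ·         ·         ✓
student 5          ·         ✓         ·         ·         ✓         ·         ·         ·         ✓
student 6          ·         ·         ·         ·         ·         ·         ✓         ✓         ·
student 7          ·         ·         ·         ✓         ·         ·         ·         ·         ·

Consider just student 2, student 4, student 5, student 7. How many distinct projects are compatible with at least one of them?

5

The union of neighbours of {student 2, student 4, student 5, student 7} is {project 1, project 2, project 4, project 5, project 9}, which has 5 elements.
Since |N(S)| = 5 ≥ |S| = 4, Hall's condition holds for this subset.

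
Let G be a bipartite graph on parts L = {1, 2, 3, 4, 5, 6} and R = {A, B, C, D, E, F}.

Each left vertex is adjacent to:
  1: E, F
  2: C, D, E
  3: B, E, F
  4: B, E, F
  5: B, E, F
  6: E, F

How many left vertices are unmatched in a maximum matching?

2

One maximum matching: 1–F, 2–C, 3–E, 4–B.
The set {1, 3, 4, 5, 6} has only 3 neighbours ({B, E, F}), so by Hall's theorem at most 4 of the 6 left vertices can be matched.
That matches 4 of the 6, leaving 2 unmatched; no matching can do better.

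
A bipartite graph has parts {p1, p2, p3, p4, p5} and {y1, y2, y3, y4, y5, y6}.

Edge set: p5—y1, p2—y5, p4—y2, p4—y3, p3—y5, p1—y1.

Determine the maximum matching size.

3

For example, pair p1→y1, p2→y5, p4→y3.
The set {p1, p2, p3, p5} has only 2 neighbours ({y1, y5}), so by Hall's theorem at most 3 of the 5 left vertices can be matched.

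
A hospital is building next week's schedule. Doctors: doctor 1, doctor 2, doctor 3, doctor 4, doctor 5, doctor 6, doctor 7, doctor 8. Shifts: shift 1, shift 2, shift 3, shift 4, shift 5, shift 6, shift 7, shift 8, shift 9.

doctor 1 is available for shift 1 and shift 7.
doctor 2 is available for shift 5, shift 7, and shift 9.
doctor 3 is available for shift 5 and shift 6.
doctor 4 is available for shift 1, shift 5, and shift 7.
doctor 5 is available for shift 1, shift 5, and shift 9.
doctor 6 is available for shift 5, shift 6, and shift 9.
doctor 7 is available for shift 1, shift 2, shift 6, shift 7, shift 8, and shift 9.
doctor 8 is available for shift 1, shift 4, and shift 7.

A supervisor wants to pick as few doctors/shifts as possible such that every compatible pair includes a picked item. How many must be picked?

7

{doctor 7, doctor 8, shift 1, shift 5, shift 6, shift 7, shift 9} is a vertex cover of size 7: every edge has an endpoint in this set.
No smaller cover exists because doctor 1–shift 7, doctor 2–shift 9, doctor 3–shift 6, doctor 4–shift 1, doctor 5–shift 5, doctor 7–shift 8, doctor 8–shift 4 is a matching of size 7, and a cover must include an endpoint of each of these disjoint edges (König's theorem).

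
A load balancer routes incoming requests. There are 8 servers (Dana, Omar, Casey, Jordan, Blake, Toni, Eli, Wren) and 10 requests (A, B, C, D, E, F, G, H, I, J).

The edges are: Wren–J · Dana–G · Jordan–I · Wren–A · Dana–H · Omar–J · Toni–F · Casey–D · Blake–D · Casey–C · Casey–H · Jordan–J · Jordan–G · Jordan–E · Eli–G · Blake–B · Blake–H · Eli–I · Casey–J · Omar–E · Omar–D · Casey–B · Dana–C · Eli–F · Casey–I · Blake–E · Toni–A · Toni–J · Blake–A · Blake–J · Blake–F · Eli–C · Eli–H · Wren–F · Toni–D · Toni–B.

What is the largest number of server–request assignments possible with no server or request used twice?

8

A valid assignment of size 8: Dana-C, Omar-E, Casey-D, Jordan-G, Blake-A, Toni-B, Eli-H, Wren-J.
All 8 servers are matched, so no larger matching exists.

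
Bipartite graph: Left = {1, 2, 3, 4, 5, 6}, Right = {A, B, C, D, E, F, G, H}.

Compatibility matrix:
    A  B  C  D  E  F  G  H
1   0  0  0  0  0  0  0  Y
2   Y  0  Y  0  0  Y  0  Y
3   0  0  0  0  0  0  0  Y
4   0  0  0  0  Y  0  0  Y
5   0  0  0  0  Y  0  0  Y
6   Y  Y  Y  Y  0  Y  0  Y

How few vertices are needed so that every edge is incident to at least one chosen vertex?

4

A maximum matching has 4 edges (e.g. 1–H, 2–F, 4–E, 6–A).
By König's theorem the minimum vertex cover has the same size. One such cover is {2, 6, E, H}.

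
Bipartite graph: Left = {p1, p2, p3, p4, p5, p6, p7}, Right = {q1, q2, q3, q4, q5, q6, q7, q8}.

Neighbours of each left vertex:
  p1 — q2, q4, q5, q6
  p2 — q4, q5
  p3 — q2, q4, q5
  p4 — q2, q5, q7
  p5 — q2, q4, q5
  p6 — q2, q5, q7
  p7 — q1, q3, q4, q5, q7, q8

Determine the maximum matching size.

A valid assignment of size 6: p1-q6, p2-q4, p3-q5, p4-q7, p5-q2, p7-q1.
The set {p2, p3, p4, p5, p6} has only 4 neighbours ({q2, q4, q5, q7}), so by Hall's theorem at most 6 of the 7 left vertices can be matched.

6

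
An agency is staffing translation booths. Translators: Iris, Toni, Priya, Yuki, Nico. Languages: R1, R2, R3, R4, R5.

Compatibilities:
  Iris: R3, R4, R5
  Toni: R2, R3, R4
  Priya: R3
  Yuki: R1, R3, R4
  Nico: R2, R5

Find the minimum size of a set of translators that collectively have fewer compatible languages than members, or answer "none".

A matching saturating every translator exists, for instance Iris→R4, Toni→R2, Priya→R3, Yuki→R1, Nico→R5.
By Hall's marriage theorem, this means |N(S)| ≥ |S| for every subset S, so no violating subset exists.

none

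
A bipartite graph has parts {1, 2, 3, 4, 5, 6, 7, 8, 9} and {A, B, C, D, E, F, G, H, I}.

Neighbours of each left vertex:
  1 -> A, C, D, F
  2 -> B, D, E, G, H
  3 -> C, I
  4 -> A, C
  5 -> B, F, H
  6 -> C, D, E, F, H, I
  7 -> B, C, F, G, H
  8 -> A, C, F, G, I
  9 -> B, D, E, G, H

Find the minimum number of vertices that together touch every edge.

9

A maximum matching has 9 edges (e.g. 1–F, 2–E, 3–I, 4–C, 5–B, 6–D, 7–H, 8–A, 9–G).
By König's theorem the minimum vertex cover has the same size. One such cover is {1, 2, 3, 4, 5, 6, 7, 8, 9}.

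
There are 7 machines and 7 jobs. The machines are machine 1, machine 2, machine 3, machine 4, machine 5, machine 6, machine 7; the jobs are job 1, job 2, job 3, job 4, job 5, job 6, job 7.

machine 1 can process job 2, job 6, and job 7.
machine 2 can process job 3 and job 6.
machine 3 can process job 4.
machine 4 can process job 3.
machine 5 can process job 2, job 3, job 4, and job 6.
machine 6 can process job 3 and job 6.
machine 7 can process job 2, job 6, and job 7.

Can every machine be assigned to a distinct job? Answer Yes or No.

No

The set {machine 1, machine 2, machine 3, machine 4, machine 5, machine 6, machine 7} has only 5 neighbours ({job 2, job 3, job 4, job 6, job 7}), so by Hall's theorem at most 5 of the 7 machines can be matched.
Hence no matching covers every machine.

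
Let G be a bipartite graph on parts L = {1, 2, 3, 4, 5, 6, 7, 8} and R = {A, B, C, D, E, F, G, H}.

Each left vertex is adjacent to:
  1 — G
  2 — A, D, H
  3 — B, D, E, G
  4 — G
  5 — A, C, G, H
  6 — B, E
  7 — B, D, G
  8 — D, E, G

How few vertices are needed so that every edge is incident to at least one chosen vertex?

6

A maximum matching has 6 edges (e.g. 1–G, 2–H, 3–D, 5–C, 6–E, 7–B).
By König's theorem the minimum vertex cover has the same size. One such cover is {2, 5, B, D, E, G}.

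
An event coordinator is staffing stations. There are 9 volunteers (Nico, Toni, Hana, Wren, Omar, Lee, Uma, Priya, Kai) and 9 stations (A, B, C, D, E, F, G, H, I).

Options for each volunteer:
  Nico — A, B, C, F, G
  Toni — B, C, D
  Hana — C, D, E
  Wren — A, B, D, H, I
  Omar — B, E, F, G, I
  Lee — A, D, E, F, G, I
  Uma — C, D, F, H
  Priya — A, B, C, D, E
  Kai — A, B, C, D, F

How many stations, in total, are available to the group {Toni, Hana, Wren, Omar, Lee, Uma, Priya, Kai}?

The union of neighbours of {Toni, Hana, Wren, Omar, Lee, Uma, Priya, Kai} is {A, B, C, D, E, F, G, H, I}, which has 9 elements.
Since |N(S)| = 9 ≥ |S| = 8, Hall's condition holds for this subset.

9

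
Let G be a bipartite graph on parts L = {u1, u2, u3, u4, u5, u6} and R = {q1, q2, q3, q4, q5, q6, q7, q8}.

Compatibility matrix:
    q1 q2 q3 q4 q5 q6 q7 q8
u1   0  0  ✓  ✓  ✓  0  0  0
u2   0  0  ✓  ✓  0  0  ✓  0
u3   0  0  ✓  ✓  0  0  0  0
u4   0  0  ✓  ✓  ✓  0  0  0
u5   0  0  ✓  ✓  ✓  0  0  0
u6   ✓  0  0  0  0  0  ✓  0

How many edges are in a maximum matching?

5

For example, pair u1→q5, u2→q7, u3→q3, u4→q4, u6→q1.
The set {u1, u3, u4, u5} has only 3 neighbours ({q3, q4, q5}), so by Hall's theorem at most 5 of the 6 left vertices can be matched.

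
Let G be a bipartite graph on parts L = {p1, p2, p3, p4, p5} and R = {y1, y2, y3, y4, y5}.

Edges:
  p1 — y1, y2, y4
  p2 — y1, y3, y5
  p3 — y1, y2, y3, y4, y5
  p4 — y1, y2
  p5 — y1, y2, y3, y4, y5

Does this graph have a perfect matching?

For example, pair p1–y2, p2–y5, p3–y3, p4–y1, p5–y4.
All 5 left vertices are covered.

Yes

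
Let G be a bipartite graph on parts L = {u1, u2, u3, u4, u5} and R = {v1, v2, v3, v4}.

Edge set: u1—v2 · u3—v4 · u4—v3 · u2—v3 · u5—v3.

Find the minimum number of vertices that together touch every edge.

A maximum matching has 3 edges (e.g. u1–v2, u2–v3, u3–v4).
By König's theorem the minimum vertex cover has the same size. One such cover is {u1, u3, v3}.

3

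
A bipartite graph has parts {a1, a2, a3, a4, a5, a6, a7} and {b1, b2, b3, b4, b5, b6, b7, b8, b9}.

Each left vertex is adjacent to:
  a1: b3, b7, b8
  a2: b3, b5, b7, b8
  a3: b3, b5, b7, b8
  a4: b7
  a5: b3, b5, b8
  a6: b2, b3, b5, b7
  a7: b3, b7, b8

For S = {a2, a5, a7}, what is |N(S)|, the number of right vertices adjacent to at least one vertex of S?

4

The union of neighbours of {a2, a5, a7} is {b3, b5, b7, b8}, which has 4 elements.
Since |N(S)| = 4 ≥ |S| = 3, Hall's condition holds for this subset.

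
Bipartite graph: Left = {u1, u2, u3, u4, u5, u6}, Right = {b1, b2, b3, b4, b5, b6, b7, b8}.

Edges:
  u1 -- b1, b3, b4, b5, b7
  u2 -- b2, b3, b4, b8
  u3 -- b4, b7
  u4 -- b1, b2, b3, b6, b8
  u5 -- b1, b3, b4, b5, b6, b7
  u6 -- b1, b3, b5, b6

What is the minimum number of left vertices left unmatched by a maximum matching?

A valid assignment of size 6: u1→b7, u2→b8, u3→b4, u4→b1, u5→b5, u6→b3.
This saturates every left vertex, so 6 is the maximum.
That matches 6 of the 6, leaving 0 unmatched; no matching can do better.

0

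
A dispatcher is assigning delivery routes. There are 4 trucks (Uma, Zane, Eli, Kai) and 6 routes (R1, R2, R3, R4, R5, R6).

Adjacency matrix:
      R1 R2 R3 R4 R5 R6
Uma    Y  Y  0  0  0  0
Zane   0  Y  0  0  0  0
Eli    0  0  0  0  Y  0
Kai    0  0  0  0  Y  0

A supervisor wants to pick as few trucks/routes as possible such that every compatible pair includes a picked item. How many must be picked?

3

A maximum matching has 3 edges (e.g. Uma–R1, Zane–R2, Eli–R5).
By König's theorem the minimum vertex cover has the same size. One such cover is {Uma, Zane, R5}.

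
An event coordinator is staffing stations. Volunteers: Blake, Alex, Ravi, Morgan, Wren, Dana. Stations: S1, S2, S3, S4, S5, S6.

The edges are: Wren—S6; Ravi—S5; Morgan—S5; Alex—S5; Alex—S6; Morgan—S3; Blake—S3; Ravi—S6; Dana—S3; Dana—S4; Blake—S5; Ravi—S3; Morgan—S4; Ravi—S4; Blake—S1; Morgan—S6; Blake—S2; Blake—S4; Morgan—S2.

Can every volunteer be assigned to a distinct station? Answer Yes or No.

One maximum matching: Blake-S1, Alex-S5, Ravi-S3, Morgan-S2, Wren-S6, Dana-S4.
Every volunteer is matched, so this is a perfect matching.

Yes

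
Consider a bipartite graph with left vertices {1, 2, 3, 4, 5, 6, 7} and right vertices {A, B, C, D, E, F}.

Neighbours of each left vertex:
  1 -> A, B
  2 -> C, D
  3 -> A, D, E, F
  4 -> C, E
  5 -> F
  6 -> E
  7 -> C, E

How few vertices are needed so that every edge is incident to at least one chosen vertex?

A maximum matching has 6 edges (e.g. 1–B, 2–D, 3–A, 4–C, 5–F, 6–E).
By König's theorem the minimum vertex cover has the same size. One such cover is {1, 2, 3, 5, C, E}.

6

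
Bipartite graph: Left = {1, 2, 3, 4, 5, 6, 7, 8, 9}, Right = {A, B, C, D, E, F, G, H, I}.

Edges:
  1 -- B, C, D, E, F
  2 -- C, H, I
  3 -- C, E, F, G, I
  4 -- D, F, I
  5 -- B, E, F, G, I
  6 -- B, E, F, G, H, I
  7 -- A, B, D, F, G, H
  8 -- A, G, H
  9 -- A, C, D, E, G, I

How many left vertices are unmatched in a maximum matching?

0

One maximum matching: 1→F, 2→C, 3→I, 4→D, 5→B, 6→E, 7→A, 8→H, 9→G.
All 9 left vertices are matched, so no larger matching exists.
That matches 9 of the 9, leaving 0 unmatched; no matching can do better.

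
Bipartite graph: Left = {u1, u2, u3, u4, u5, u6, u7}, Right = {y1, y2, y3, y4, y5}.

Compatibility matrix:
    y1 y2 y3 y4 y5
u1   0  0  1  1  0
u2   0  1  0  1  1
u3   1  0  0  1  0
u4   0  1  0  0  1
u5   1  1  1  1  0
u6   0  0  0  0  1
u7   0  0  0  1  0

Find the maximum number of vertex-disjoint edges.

A valid assignment of size 5: u1-y4, u2-y5, u3-y1, u4-y2, u5-y3.
The set {u1, u2, u3, u4, u5, u6, u7} has only 5 neighbours ({y1, y2, y3, y4, y5}), so by Hall's theorem at most 5 of the 7 left vertices can be matched.

5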